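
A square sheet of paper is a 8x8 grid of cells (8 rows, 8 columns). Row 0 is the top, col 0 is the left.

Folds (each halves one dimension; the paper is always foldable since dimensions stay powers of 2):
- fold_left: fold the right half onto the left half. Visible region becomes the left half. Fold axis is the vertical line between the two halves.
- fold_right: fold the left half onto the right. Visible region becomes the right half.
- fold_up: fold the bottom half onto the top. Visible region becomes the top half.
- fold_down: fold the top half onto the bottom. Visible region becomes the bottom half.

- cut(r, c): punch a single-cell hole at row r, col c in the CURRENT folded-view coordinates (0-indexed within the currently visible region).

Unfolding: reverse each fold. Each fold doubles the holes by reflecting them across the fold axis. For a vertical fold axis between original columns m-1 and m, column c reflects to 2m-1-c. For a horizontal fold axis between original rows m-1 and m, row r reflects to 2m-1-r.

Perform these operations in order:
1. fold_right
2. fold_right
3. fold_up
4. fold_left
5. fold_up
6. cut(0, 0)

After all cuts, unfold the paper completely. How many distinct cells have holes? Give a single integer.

Op 1 fold_right: fold axis v@4; visible region now rows[0,8) x cols[4,8) = 8x4
Op 2 fold_right: fold axis v@6; visible region now rows[0,8) x cols[6,8) = 8x2
Op 3 fold_up: fold axis h@4; visible region now rows[0,4) x cols[6,8) = 4x2
Op 4 fold_left: fold axis v@7; visible region now rows[0,4) x cols[6,7) = 4x1
Op 5 fold_up: fold axis h@2; visible region now rows[0,2) x cols[6,7) = 2x1
Op 6 cut(0, 0): punch at orig (0,6); cuts so far [(0, 6)]; region rows[0,2) x cols[6,7) = 2x1
Unfold 1 (reflect across h@2): 2 holes -> [(0, 6), (3, 6)]
Unfold 2 (reflect across v@7): 4 holes -> [(0, 6), (0, 7), (3, 6), (3, 7)]
Unfold 3 (reflect across h@4): 8 holes -> [(0, 6), (0, 7), (3, 6), (3, 7), (4, 6), (4, 7), (7, 6), (7, 7)]
Unfold 4 (reflect across v@6): 16 holes -> [(0, 4), (0, 5), (0, 6), (0, 7), (3, 4), (3, 5), (3, 6), (3, 7), (4, 4), (4, 5), (4, 6), (4, 7), (7, 4), (7, 5), (7, 6), (7, 7)]
Unfold 5 (reflect across v@4): 32 holes -> [(0, 0), (0, 1), (0, 2), (0, 3), (0, 4), (0, 5), (0, 6), (0, 7), (3, 0), (3, 1), (3, 2), (3, 3), (3, 4), (3, 5), (3, 6), (3, 7), (4, 0), (4, 1), (4, 2), (4, 3), (4, 4), (4, 5), (4, 6), (4, 7), (7, 0), (7, 1), (7, 2), (7, 3), (7, 4), (7, 5), (7, 6), (7, 7)]

Answer: 32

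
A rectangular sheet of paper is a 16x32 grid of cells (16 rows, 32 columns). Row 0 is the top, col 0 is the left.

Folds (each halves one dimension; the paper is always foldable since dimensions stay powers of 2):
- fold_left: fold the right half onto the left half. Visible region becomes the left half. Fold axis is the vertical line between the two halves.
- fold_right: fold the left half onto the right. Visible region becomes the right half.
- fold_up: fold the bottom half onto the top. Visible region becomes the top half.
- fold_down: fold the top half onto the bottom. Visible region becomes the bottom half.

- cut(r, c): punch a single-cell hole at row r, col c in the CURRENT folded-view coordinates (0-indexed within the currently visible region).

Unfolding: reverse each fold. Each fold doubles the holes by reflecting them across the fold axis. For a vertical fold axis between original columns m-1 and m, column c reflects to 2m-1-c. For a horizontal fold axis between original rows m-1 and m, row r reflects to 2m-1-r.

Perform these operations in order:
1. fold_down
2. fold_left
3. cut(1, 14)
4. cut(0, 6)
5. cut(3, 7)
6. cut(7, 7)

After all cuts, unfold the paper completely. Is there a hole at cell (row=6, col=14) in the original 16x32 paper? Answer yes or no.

Answer: yes

Derivation:
Op 1 fold_down: fold axis h@8; visible region now rows[8,16) x cols[0,32) = 8x32
Op 2 fold_left: fold axis v@16; visible region now rows[8,16) x cols[0,16) = 8x16
Op 3 cut(1, 14): punch at orig (9,14); cuts so far [(9, 14)]; region rows[8,16) x cols[0,16) = 8x16
Op 4 cut(0, 6): punch at orig (8,6); cuts so far [(8, 6), (9, 14)]; region rows[8,16) x cols[0,16) = 8x16
Op 5 cut(3, 7): punch at orig (11,7); cuts so far [(8, 6), (9, 14), (11, 7)]; region rows[8,16) x cols[0,16) = 8x16
Op 6 cut(7, 7): punch at orig (15,7); cuts so far [(8, 6), (9, 14), (11, 7), (15, 7)]; region rows[8,16) x cols[0,16) = 8x16
Unfold 1 (reflect across v@16): 8 holes -> [(8, 6), (8, 25), (9, 14), (9, 17), (11, 7), (11, 24), (15, 7), (15, 24)]
Unfold 2 (reflect across h@8): 16 holes -> [(0, 7), (0, 24), (4, 7), (4, 24), (6, 14), (6, 17), (7, 6), (7, 25), (8, 6), (8, 25), (9, 14), (9, 17), (11, 7), (11, 24), (15, 7), (15, 24)]
Holes: [(0, 7), (0, 24), (4, 7), (4, 24), (6, 14), (6, 17), (7, 6), (7, 25), (8, 6), (8, 25), (9, 14), (9, 17), (11, 7), (11, 24), (15, 7), (15, 24)]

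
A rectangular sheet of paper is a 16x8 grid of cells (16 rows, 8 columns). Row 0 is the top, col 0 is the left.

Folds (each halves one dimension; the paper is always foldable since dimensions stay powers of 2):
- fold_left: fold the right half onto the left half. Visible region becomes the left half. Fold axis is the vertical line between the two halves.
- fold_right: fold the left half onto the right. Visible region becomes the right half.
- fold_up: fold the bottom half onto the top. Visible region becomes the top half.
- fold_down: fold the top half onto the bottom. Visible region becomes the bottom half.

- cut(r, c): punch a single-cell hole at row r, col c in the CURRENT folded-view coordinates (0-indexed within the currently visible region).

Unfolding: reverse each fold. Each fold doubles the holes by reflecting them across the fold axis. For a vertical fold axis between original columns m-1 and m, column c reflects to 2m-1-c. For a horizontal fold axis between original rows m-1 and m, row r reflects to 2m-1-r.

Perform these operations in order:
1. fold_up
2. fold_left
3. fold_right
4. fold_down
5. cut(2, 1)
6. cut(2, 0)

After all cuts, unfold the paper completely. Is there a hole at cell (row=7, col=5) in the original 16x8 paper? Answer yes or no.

Op 1 fold_up: fold axis h@8; visible region now rows[0,8) x cols[0,8) = 8x8
Op 2 fold_left: fold axis v@4; visible region now rows[0,8) x cols[0,4) = 8x4
Op 3 fold_right: fold axis v@2; visible region now rows[0,8) x cols[2,4) = 8x2
Op 4 fold_down: fold axis h@4; visible region now rows[4,8) x cols[2,4) = 4x2
Op 5 cut(2, 1): punch at orig (6,3); cuts so far [(6, 3)]; region rows[4,8) x cols[2,4) = 4x2
Op 6 cut(2, 0): punch at orig (6,2); cuts so far [(6, 2), (6, 3)]; region rows[4,8) x cols[2,4) = 4x2
Unfold 1 (reflect across h@4): 4 holes -> [(1, 2), (1, 3), (6, 2), (6, 3)]
Unfold 2 (reflect across v@2): 8 holes -> [(1, 0), (1, 1), (1, 2), (1, 3), (6, 0), (6, 1), (6, 2), (6, 3)]
Unfold 3 (reflect across v@4): 16 holes -> [(1, 0), (1, 1), (1, 2), (1, 3), (1, 4), (1, 5), (1, 6), (1, 7), (6, 0), (6, 1), (6, 2), (6, 3), (6, 4), (6, 5), (6, 6), (6, 7)]
Unfold 4 (reflect across h@8): 32 holes -> [(1, 0), (1, 1), (1, 2), (1, 3), (1, 4), (1, 5), (1, 6), (1, 7), (6, 0), (6, 1), (6, 2), (6, 3), (6, 4), (6, 5), (6, 6), (6, 7), (9, 0), (9, 1), (9, 2), (9, 3), (9, 4), (9, 5), (9, 6), (9, 7), (14, 0), (14, 1), (14, 2), (14, 3), (14, 4), (14, 5), (14, 6), (14, 7)]
Holes: [(1, 0), (1, 1), (1, 2), (1, 3), (1, 4), (1, 5), (1, 6), (1, 7), (6, 0), (6, 1), (6, 2), (6, 3), (6, 4), (6, 5), (6, 6), (6, 7), (9, 0), (9, 1), (9, 2), (9, 3), (9, 4), (9, 5), (9, 6), (9, 7), (14, 0), (14, 1), (14, 2), (14, 3), (14, 4), (14, 5), (14, 6), (14, 7)]

Answer: no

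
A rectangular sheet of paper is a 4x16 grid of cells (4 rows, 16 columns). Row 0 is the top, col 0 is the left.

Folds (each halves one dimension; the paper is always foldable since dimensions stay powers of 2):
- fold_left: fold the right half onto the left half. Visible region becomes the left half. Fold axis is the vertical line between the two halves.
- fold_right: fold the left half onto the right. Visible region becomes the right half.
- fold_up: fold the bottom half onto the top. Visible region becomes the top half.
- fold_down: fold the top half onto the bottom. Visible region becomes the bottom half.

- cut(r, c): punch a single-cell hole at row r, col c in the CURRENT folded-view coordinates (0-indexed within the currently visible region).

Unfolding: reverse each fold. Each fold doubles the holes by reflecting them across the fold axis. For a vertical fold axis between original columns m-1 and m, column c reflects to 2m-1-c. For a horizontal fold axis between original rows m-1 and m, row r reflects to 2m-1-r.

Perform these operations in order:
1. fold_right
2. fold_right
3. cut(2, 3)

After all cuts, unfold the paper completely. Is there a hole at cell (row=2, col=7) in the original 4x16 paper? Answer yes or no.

Answer: yes

Derivation:
Op 1 fold_right: fold axis v@8; visible region now rows[0,4) x cols[8,16) = 4x8
Op 2 fold_right: fold axis v@12; visible region now rows[0,4) x cols[12,16) = 4x4
Op 3 cut(2, 3): punch at orig (2,15); cuts so far [(2, 15)]; region rows[0,4) x cols[12,16) = 4x4
Unfold 1 (reflect across v@12): 2 holes -> [(2, 8), (2, 15)]
Unfold 2 (reflect across v@8): 4 holes -> [(2, 0), (2, 7), (2, 8), (2, 15)]
Holes: [(2, 0), (2, 7), (2, 8), (2, 15)]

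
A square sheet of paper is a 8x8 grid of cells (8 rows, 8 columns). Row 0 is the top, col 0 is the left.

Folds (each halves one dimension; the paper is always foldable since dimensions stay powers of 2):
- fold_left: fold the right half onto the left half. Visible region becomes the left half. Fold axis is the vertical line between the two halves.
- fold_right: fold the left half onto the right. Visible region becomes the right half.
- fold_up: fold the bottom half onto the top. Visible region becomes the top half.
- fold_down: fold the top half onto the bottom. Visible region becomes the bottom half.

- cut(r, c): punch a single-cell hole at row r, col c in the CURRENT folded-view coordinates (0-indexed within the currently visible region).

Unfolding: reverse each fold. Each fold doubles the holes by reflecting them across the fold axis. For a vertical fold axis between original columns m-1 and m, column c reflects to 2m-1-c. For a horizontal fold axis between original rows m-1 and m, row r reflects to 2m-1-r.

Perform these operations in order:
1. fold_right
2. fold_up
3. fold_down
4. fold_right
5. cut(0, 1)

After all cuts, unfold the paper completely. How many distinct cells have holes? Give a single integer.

Op 1 fold_right: fold axis v@4; visible region now rows[0,8) x cols[4,8) = 8x4
Op 2 fold_up: fold axis h@4; visible region now rows[0,4) x cols[4,8) = 4x4
Op 3 fold_down: fold axis h@2; visible region now rows[2,4) x cols[4,8) = 2x4
Op 4 fold_right: fold axis v@6; visible region now rows[2,4) x cols[6,8) = 2x2
Op 5 cut(0, 1): punch at orig (2,7); cuts so far [(2, 7)]; region rows[2,4) x cols[6,8) = 2x2
Unfold 1 (reflect across v@6): 2 holes -> [(2, 4), (2, 7)]
Unfold 2 (reflect across h@2): 4 holes -> [(1, 4), (1, 7), (2, 4), (2, 7)]
Unfold 3 (reflect across h@4): 8 holes -> [(1, 4), (1, 7), (2, 4), (2, 7), (5, 4), (5, 7), (6, 4), (6, 7)]
Unfold 4 (reflect across v@4): 16 holes -> [(1, 0), (1, 3), (1, 4), (1, 7), (2, 0), (2, 3), (2, 4), (2, 7), (5, 0), (5, 3), (5, 4), (5, 7), (6, 0), (6, 3), (6, 4), (6, 7)]

Answer: 16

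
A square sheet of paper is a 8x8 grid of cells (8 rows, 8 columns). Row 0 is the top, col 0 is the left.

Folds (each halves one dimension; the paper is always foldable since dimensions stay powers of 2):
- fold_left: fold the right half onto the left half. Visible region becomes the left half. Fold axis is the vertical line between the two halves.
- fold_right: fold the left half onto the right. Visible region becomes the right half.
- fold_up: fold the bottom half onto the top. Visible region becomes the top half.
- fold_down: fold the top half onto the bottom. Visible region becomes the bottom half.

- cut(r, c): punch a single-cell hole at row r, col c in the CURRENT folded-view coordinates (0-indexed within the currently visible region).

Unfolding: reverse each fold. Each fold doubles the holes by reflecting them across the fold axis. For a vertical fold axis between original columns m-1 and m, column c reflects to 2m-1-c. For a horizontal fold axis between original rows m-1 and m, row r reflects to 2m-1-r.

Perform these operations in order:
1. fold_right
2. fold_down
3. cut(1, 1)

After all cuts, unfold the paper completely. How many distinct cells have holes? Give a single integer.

Op 1 fold_right: fold axis v@4; visible region now rows[0,8) x cols[4,8) = 8x4
Op 2 fold_down: fold axis h@4; visible region now rows[4,8) x cols[4,8) = 4x4
Op 3 cut(1, 1): punch at orig (5,5); cuts so far [(5, 5)]; region rows[4,8) x cols[4,8) = 4x4
Unfold 1 (reflect across h@4): 2 holes -> [(2, 5), (5, 5)]
Unfold 2 (reflect across v@4): 4 holes -> [(2, 2), (2, 5), (5, 2), (5, 5)]

Answer: 4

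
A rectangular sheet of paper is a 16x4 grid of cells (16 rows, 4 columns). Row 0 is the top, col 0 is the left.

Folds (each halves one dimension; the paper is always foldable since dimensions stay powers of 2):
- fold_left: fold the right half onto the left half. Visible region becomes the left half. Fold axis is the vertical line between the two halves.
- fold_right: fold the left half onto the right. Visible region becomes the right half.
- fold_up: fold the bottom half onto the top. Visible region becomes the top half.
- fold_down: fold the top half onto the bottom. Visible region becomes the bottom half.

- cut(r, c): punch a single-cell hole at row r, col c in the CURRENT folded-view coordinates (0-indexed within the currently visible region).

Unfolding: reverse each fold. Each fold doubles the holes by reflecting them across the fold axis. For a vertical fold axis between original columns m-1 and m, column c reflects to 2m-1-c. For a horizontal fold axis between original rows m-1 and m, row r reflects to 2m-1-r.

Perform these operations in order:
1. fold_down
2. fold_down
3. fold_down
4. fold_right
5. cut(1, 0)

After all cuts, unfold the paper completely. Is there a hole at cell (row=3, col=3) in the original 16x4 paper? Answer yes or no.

Op 1 fold_down: fold axis h@8; visible region now rows[8,16) x cols[0,4) = 8x4
Op 2 fold_down: fold axis h@12; visible region now rows[12,16) x cols[0,4) = 4x4
Op 3 fold_down: fold axis h@14; visible region now rows[14,16) x cols[0,4) = 2x4
Op 4 fold_right: fold axis v@2; visible region now rows[14,16) x cols[2,4) = 2x2
Op 5 cut(1, 0): punch at orig (15,2); cuts so far [(15, 2)]; region rows[14,16) x cols[2,4) = 2x2
Unfold 1 (reflect across v@2): 2 holes -> [(15, 1), (15, 2)]
Unfold 2 (reflect across h@14): 4 holes -> [(12, 1), (12, 2), (15, 1), (15, 2)]
Unfold 3 (reflect across h@12): 8 holes -> [(8, 1), (8, 2), (11, 1), (11, 2), (12, 1), (12, 2), (15, 1), (15, 2)]
Unfold 4 (reflect across h@8): 16 holes -> [(0, 1), (0, 2), (3, 1), (3, 2), (4, 1), (4, 2), (7, 1), (7, 2), (8, 1), (8, 2), (11, 1), (11, 2), (12, 1), (12, 2), (15, 1), (15, 2)]
Holes: [(0, 1), (0, 2), (3, 1), (3, 2), (4, 1), (4, 2), (7, 1), (7, 2), (8, 1), (8, 2), (11, 1), (11, 2), (12, 1), (12, 2), (15, 1), (15, 2)]

Answer: no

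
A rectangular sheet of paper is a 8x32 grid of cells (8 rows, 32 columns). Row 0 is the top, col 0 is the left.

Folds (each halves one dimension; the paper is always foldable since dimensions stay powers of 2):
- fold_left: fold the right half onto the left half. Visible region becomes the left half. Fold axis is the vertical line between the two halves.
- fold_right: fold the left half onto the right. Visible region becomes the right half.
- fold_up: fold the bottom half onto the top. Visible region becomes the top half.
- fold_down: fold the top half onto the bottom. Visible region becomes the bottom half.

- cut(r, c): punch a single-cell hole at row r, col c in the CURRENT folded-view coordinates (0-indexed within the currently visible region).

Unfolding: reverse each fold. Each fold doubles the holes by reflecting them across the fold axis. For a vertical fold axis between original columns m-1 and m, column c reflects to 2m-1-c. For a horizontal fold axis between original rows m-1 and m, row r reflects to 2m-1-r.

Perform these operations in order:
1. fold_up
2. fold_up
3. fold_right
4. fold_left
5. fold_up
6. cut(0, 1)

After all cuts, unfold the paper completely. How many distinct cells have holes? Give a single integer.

Answer: 32

Derivation:
Op 1 fold_up: fold axis h@4; visible region now rows[0,4) x cols[0,32) = 4x32
Op 2 fold_up: fold axis h@2; visible region now rows[0,2) x cols[0,32) = 2x32
Op 3 fold_right: fold axis v@16; visible region now rows[0,2) x cols[16,32) = 2x16
Op 4 fold_left: fold axis v@24; visible region now rows[0,2) x cols[16,24) = 2x8
Op 5 fold_up: fold axis h@1; visible region now rows[0,1) x cols[16,24) = 1x8
Op 6 cut(0, 1): punch at orig (0,17); cuts so far [(0, 17)]; region rows[0,1) x cols[16,24) = 1x8
Unfold 1 (reflect across h@1): 2 holes -> [(0, 17), (1, 17)]
Unfold 2 (reflect across v@24): 4 holes -> [(0, 17), (0, 30), (1, 17), (1, 30)]
Unfold 3 (reflect across v@16): 8 holes -> [(0, 1), (0, 14), (0, 17), (0, 30), (1, 1), (1, 14), (1, 17), (1, 30)]
Unfold 4 (reflect across h@2): 16 holes -> [(0, 1), (0, 14), (0, 17), (0, 30), (1, 1), (1, 14), (1, 17), (1, 30), (2, 1), (2, 14), (2, 17), (2, 30), (3, 1), (3, 14), (3, 17), (3, 30)]
Unfold 5 (reflect across h@4): 32 holes -> [(0, 1), (0, 14), (0, 17), (0, 30), (1, 1), (1, 14), (1, 17), (1, 30), (2, 1), (2, 14), (2, 17), (2, 30), (3, 1), (3, 14), (3, 17), (3, 30), (4, 1), (4, 14), (4, 17), (4, 30), (5, 1), (5, 14), (5, 17), (5, 30), (6, 1), (6, 14), (6, 17), (6, 30), (7, 1), (7, 14), (7, 17), (7, 30)]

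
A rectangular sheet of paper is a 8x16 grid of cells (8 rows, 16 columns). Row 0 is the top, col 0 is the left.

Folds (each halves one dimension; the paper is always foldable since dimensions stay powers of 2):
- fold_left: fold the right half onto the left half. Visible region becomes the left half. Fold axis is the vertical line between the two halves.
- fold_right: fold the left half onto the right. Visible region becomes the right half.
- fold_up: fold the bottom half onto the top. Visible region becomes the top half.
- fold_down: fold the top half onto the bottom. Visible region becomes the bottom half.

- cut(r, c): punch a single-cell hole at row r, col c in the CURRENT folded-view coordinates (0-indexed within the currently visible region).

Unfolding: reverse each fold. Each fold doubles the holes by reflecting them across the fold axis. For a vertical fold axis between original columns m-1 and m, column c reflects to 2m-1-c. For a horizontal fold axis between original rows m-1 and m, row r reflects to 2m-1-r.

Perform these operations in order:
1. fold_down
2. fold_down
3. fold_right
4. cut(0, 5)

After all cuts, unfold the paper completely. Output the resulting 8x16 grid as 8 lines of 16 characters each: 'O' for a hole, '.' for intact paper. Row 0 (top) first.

Op 1 fold_down: fold axis h@4; visible region now rows[4,8) x cols[0,16) = 4x16
Op 2 fold_down: fold axis h@6; visible region now rows[6,8) x cols[0,16) = 2x16
Op 3 fold_right: fold axis v@8; visible region now rows[6,8) x cols[8,16) = 2x8
Op 4 cut(0, 5): punch at orig (6,13); cuts so far [(6, 13)]; region rows[6,8) x cols[8,16) = 2x8
Unfold 1 (reflect across v@8): 2 holes -> [(6, 2), (6, 13)]
Unfold 2 (reflect across h@6): 4 holes -> [(5, 2), (5, 13), (6, 2), (6, 13)]
Unfold 3 (reflect across h@4): 8 holes -> [(1, 2), (1, 13), (2, 2), (2, 13), (5, 2), (5, 13), (6, 2), (6, 13)]

Answer: ................
..O..........O..
..O..........O..
................
................
..O..........O..
..O..........O..
................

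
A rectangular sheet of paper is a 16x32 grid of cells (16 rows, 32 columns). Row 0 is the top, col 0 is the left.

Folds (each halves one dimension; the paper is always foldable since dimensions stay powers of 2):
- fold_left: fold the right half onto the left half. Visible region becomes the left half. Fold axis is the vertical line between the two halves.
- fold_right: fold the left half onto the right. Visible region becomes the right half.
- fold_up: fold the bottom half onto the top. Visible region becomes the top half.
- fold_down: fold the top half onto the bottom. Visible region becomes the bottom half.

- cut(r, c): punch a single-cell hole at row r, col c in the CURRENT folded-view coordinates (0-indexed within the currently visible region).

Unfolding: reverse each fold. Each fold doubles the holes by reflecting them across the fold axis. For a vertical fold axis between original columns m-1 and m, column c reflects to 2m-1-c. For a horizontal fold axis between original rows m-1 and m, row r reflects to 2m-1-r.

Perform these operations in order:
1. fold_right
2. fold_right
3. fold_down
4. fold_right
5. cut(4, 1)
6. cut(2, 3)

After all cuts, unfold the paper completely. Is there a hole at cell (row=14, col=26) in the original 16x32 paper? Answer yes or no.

Answer: no

Derivation:
Op 1 fold_right: fold axis v@16; visible region now rows[0,16) x cols[16,32) = 16x16
Op 2 fold_right: fold axis v@24; visible region now rows[0,16) x cols[24,32) = 16x8
Op 3 fold_down: fold axis h@8; visible region now rows[8,16) x cols[24,32) = 8x8
Op 4 fold_right: fold axis v@28; visible region now rows[8,16) x cols[28,32) = 8x4
Op 5 cut(4, 1): punch at orig (12,29); cuts so far [(12, 29)]; region rows[8,16) x cols[28,32) = 8x4
Op 6 cut(2, 3): punch at orig (10,31); cuts so far [(10, 31), (12, 29)]; region rows[8,16) x cols[28,32) = 8x4
Unfold 1 (reflect across v@28): 4 holes -> [(10, 24), (10, 31), (12, 26), (12, 29)]
Unfold 2 (reflect across h@8): 8 holes -> [(3, 26), (3, 29), (5, 24), (5, 31), (10, 24), (10, 31), (12, 26), (12, 29)]
Unfold 3 (reflect across v@24): 16 holes -> [(3, 18), (3, 21), (3, 26), (3, 29), (5, 16), (5, 23), (5, 24), (5, 31), (10, 16), (10, 23), (10, 24), (10, 31), (12, 18), (12, 21), (12, 26), (12, 29)]
Unfold 4 (reflect across v@16): 32 holes -> [(3, 2), (3, 5), (3, 10), (3, 13), (3, 18), (3, 21), (3, 26), (3, 29), (5, 0), (5, 7), (5, 8), (5, 15), (5, 16), (5, 23), (5, 24), (5, 31), (10, 0), (10, 7), (10, 8), (10, 15), (10, 16), (10, 23), (10, 24), (10, 31), (12, 2), (12, 5), (12, 10), (12, 13), (12, 18), (12, 21), (12, 26), (12, 29)]
Holes: [(3, 2), (3, 5), (3, 10), (3, 13), (3, 18), (3, 21), (3, 26), (3, 29), (5, 0), (5, 7), (5, 8), (5, 15), (5, 16), (5, 23), (5, 24), (5, 31), (10, 0), (10, 7), (10, 8), (10, 15), (10, 16), (10, 23), (10, 24), (10, 31), (12, 2), (12, 5), (12, 10), (12, 13), (12, 18), (12, 21), (12, 26), (12, 29)]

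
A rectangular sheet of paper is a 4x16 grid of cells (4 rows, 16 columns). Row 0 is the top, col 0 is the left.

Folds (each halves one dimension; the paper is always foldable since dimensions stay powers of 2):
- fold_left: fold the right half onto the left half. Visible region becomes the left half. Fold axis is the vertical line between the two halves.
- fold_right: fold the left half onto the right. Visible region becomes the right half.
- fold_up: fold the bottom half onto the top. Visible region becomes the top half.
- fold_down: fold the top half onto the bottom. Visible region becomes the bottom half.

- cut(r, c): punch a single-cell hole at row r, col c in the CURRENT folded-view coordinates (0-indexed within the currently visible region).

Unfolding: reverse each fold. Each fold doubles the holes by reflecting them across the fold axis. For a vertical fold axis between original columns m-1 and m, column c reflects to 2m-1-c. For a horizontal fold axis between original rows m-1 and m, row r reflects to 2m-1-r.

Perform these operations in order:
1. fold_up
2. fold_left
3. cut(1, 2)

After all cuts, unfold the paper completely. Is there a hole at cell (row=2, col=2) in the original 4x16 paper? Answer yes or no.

Answer: yes

Derivation:
Op 1 fold_up: fold axis h@2; visible region now rows[0,2) x cols[0,16) = 2x16
Op 2 fold_left: fold axis v@8; visible region now rows[0,2) x cols[0,8) = 2x8
Op 3 cut(1, 2): punch at orig (1,2); cuts so far [(1, 2)]; region rows[0,2) x cols[0,8) = 2x8
Unfold 1 (reflect across v@8): 2 holes -> [(1, 2), (1, 13)]
Unfold 2 (reflect across h@2): 4 holes -> [(1, 2), (1, 13), (2, 2), (2, 13)]
Holes: [(1, 2), (1, 13), (2, 2), (2, 13)]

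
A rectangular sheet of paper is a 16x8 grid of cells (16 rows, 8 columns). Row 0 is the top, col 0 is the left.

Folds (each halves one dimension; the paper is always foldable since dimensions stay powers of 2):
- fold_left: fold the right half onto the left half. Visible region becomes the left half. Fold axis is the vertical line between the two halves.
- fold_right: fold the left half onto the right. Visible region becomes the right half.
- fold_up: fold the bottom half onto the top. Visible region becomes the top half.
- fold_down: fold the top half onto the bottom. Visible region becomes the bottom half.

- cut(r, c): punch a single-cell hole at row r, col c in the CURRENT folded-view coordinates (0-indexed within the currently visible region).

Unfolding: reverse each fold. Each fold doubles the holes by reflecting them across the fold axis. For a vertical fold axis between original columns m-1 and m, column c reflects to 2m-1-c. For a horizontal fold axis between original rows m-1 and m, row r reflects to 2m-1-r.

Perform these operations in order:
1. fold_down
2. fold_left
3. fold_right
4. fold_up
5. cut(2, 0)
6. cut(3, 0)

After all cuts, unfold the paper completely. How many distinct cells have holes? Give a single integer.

Op 1 fold_down: fold axis h@8; visible region now rows[8,16) x cols[0,8) = 8x8
Op 2 fold_left: fold axis v@4; visible region now rows[8,16) x cols[0,4) = 8x4
Op 3 fold_right: fold axis v@2; visible region now rows[8,16) x cols[2,4) = 8x2
Op 4 fold_up: fold axis h@12; visible region now rows[8,12) x cols[2,4) = 4x2
Op 5 cut(2, 0): punch at orig (10,2); cuts so far [(10, 2)]; region rows[8,12) x cols[2,4) = 4x2
Op 6 cut(3, 0): punch at orig (11,2); cuts so far [(10, 2), (11, 2)]; region rows[8,12) x cols[2,4) = 4x2
Unfold 1 (reflect across h@12): 4 holes -> [(10, 2), (11, 2), (12, 2), (13, 2)]
Unfold 2 (reflect across v@2): 8 holes -> [(10, 1), (10, 2), (11, 1), (11, 2), (12, 1), (12, 2), (13, 1), (13, 2)]
Unfold 3 (reflect across v@4): 16 holes -> [(10, 1), (10, 2), (10, 5), (10, 6), (11, 1), (11, 2), (11, 5), (11, 6), (12, 1), (12, 2), (12, 5), (12, 6), (13, 1), (13, 2), (13, 5), (13, 6)]
Unfold 4 (reflect across h@8): 32 holes -> [(2, 1), (2, 2), (2, 5), (2, 6), (3, 1), (3, 2), (3, 5), (3, 6), (4, 1), (4, 2), (4, 5), (4, 6), (5, 1), (5, 2), (5, 5), (5, 6), (10, 1), (10, 2), (10, 5), (10, 6), (11, 1), (11, 2), (11, 5), (11, 6), (12, 1), (12, 2), (12, 5), (12, 6), (13, 1), (13, 2), (13, 5), (13, 6)]

Answer: 32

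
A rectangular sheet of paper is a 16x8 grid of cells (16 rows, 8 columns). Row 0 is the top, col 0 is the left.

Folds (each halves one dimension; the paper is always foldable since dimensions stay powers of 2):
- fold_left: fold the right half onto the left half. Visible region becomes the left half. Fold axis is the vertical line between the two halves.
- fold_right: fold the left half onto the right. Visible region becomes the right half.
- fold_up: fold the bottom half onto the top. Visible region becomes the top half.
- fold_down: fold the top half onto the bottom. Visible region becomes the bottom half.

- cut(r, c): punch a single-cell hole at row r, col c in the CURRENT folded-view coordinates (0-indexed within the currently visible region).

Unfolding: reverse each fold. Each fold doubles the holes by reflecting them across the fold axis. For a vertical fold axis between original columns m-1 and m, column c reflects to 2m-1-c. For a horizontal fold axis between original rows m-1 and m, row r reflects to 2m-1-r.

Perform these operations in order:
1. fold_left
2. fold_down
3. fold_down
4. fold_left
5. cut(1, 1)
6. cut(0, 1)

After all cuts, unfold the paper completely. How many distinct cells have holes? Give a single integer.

Op 1 fold_left: fold axis v@4; visible region now rows[0,16) x cols[0,4) = 16x4
Op 2 fold_down: fold axis h@8; visible region now rows[8,16) x cols[0,4) = 8x4
Op 3 fold_down: fold axis h@12; visible region now rows[12,16) x cols[0,4) = 4x4
Op 4 fold_left: fold axis v@2; visible region now rows[12,16) x cols[0,2) = 4x2
Op 5 cut(1, 1): punch at orig (13,1); cuts so far [(13, 1)]; region rows[12,16) x cols[0,2) = 4x2
Op 6 cut(0, 1): punch at orig (12,1); cuts so far [(12, 1), (13, 1)]; region rows[12,16) x cols[0,2) = 4x2
Unfold 1 (reflect across v@2): 4 holes -> [(12, 1), (12, 2), (13, 1), (13, 2)]
Unfold 2 (reflect across h@12): 8 holes -> [(10, 1), (10, 2), (11, 1), (11, 2), (12, 1), (12, 2), (13, 1), (13, 2)]
Unfold 3 (reflect across h@8): 16 holes -> [(2, 1), (2, 2), (3, 1), (3, 2), (4, 1), (4, 2), (5, 1), (5, 2), (10, 1), (10, 2), (11, 1), (11, 2), (12, 1), (12, 2), (13, 1), (13, 2)]
Unfold 4 (reflect across v@4): 32 holes -> [(2, 1), (2, 2), (2, 5), (2, 6), (3, 1), (3, 2), (3, 5), (3, 6), (4, 1), (4, 2), (4, 5), (4, 6), (5, 1), (5, 2), (5, 5), (5, 6), (10, 1), (10, 2), (10, 5), (10, 6), (11, 1), (11, 2), (11, 5), (11, 6), (12, 1), (12, 2), (12, 5), (12, 6), (13, 1), (13, 2), (13, 5), (13, 6)]

Answer: 32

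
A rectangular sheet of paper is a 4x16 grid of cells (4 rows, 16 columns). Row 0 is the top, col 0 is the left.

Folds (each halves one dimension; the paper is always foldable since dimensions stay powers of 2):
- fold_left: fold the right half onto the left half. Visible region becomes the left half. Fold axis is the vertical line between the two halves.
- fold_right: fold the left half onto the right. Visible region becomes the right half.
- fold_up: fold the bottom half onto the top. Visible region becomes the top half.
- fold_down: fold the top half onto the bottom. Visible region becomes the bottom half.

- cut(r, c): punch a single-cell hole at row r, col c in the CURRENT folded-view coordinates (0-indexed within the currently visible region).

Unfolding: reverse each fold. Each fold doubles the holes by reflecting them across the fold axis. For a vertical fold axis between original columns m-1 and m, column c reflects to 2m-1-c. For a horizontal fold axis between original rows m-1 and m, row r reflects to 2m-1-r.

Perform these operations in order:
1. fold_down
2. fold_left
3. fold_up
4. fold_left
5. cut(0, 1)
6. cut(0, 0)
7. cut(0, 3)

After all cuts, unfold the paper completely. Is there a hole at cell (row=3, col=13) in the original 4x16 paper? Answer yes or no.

Op 1 fold_down: fold axis h@2; visible region now rows[2,4) x cols[0,16) = 2x16
Op 2 fold_left: fold axis v@8; visible region now rows[2,4) x cols[0,8) = 2x8
Op 3 fold_up: fold axis h@3; visible region now rows[2,3) x cols[0,8) = 1x8
Op 4 fold_left: fold axis v@4; visible region now rows[2,3) x cols[0,4) = 1x4
Op 5 cut(0, 1): punch at orig (2,1); cuts so far [(2, 1)]; region rows[2,3) x cols[0,4) = 1x4
Op 6 cut(0, 0): punch at orig (2,0); cuts so far [(2, 0), (2, 1)]; region rows[2,3) x cols[0,4) = 1x4
Op 7 cut(0, 3): punch at orig (2,3); cuts so far [(2, 0), (2, 1), (2, 3)]; region rows[2,3) x cols[0,4) = 1x4
Unfold 1 (reflect across v@4): 6 holes -> [(2, 0), (2, 1), (2, 3), (2, 4), (2, 6), (2, 7)]
Unfold 2 (reflect across h@3): 12 holes -> [(2, 0), (2, 1), (2, 3), (2, 4), (2, 6), (2, 7), (3, 0), (3, 1), (3, 3), (3, 4), (3, 6), (3, 7)]
Unfold 3 (reflect across v@8): 24 holes -> [(2, 0), (2, 1), (2, 3), (2, 4), (2, 6), (2, 7), (2, 8), (2, 9), (2, 11), (2, 12), (2, 14), (2, 15), (3, 0), (3, 1), (3, 3), (3, 4), (3, 6), (3, 7), (3, 8), (3, 9), (3, 11), (3, 12), (3, 14), (3, 15)]
Unfold 4 (reflect across h@2): 48 holes -> [(0, 0), (0, 1), (0, 3), (0, 4), (0, 6), (0, 7), (0, 8), (0, 9), (0, 11), (0, 12), (0, 14), (0, 15), (1, 0), (1, 1), (1, 3), (1, 4), (1, 6), (1, 7), (1, 8), (1, 9), (1, 11), (1, 12), (1, 14), (1, 15), (2, 0), (2, 1), (2, 3), (2, 4), (2, 6), (2, 7), (2, 8), (2, 9), (2, 11), (2, 12), (2, 14), (2, 15), (3, 0), (3, 1), (3, 3), (3, 4), (3, 6), (3, 7), (3, 8), (3, 9), (3, 11), (3, 12), (3, 14), (3, 15)]
Holes: [(0, 0), (0, 1), (0, 3), (0, 4), (0, 6), (0, 7), (0, 8), (0, 9), (0, 11), (0, 12), (0, 14), (0, 15), (1, 0), (1, 1), (1, 3), (1, 4), (1, 6), (1, 7), (1, 8), (1, 9), (1, 11), (1, 12), (1, 14), (1, 15), (2, 0), (2, 1), (2, 3), (2, 4), (2, 6), (2, 7), (2, 8), (2, 9), (2, 11), (2, 12), (2, 14), (2, 15), (3, 0), (3, 1), (3, 3), (3, 4), (3, 6), (3, 7), (3, 8), (3, 9), (3, 11), (3, 12), (3, 14), (3, 15)]

Answer: no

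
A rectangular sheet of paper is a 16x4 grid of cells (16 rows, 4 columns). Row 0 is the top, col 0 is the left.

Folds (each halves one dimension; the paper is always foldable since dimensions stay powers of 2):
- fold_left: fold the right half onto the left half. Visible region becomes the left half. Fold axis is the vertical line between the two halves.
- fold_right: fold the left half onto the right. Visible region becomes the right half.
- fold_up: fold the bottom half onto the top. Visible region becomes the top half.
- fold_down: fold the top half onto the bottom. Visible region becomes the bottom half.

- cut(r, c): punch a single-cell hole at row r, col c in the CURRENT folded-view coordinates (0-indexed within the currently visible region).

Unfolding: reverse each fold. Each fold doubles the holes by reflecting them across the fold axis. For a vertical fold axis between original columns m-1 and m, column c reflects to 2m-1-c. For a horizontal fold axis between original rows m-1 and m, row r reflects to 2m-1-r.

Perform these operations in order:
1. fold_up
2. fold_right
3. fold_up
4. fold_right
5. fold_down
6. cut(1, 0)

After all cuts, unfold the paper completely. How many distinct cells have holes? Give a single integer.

Answer: 32

Derivation:
Op 1 fold_up: fold axis h@8; visible region now rows[0,8) x cols[0,4) = 8x4
Op 2 fold_right: fold axis v@2; visible region now rows[0,8) x cols[2,4) = 8x2
Op 3 fold_up: fold axis h@4; visible region now rows[0,4) x cols[2,4) = 4x2
Op 4 fold_right: fold axis v@3; visible region now rows[0,4) x cols[3,4) = 4x1
Op 5 fold_down: fold axis h@2; visible region now rows[2,4) x cols[3,4) = 2x1
Op 6 cut(1, 0): punch at orig (3,3); cuts so far [(3, 3)]; region rows[2,4) x cols[3,4) = 2x1
Unfold 1 (reflect across h@2): 2 holes -> [(0, 3), (3, 3)]
Unfold 2 (reflect across v@3): 4 holes -> [(0, 2), (0, 3), (3, 2), (3, 3)]
Unfold 3 (reflect across h@4): 8 holes -> [(0, 2), (0, 3), (3, 2), (3, 3), (4, 2), (4, 3), (7, 2), (7, 3)]
Unfold 4 (reflect across v@2): 16 holes -> [(0, 0), (0, 1), (0, 2), (0, 3), (3, 0), (3, 1), (3, 2), (3, 3), (4, 0), (4, 1), (4, 2), (4, 3), (7, 0), (7, 1), (7, 2), (7, 3)]
Unfold 5 (reflect across h@8): 32 holes -> [(0, 0), (0, 1), (0, 2), (0, 3), (3, 0), (3, 1), (3, 2), (3, 3), (4, 0), (4, 1), (4, 2), (4, 3), (7, 0), (7, 1), (7, 2), (7, 3), (8, 0), (8, 1), (8, 2), (8, 3), (11, 0), (11, 1), (11, 2), (11, 3), (12, 0), (12, 1), (12, 2), (12, 3), (15, 0), (15, 1), (15, 2), (15, 3)]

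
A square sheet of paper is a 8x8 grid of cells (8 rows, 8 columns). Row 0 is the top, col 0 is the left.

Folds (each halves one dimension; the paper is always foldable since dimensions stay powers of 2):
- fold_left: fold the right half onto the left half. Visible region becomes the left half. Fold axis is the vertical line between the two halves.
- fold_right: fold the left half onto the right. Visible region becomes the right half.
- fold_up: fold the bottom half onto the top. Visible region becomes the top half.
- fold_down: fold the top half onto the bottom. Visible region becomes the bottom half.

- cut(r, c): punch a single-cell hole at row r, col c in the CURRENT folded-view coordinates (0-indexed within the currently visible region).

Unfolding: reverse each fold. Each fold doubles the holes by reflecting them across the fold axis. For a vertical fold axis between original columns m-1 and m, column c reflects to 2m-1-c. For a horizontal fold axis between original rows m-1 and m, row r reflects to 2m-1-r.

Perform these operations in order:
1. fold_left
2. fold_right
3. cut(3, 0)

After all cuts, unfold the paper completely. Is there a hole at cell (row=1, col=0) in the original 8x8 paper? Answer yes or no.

Op 1 fold_left: fold axis v@4; visible region now rows[0,8) x cols[0,4) = 8x4
Op 2 fold_right: fold axis v@2; visible region now rows[0,8) x cols[2,4) = 8x2
Op 3 cut(3, 0): punch at orig (3,2); cuts so far [(3, 2)]; region rows[0,8) x cols[2,4) = 8x2
Unfold 1 (reflect across v@2): 2 holes -> [(3, 1), (3, 2)]
Unfold 2 (reflect across v@4): 4 holes -> [(3, 1), (3, 2), (3, 5), (3, 6)]
Holes: [(3, 1), (3, 2), (3, 5), (3, 6)]

Answer: no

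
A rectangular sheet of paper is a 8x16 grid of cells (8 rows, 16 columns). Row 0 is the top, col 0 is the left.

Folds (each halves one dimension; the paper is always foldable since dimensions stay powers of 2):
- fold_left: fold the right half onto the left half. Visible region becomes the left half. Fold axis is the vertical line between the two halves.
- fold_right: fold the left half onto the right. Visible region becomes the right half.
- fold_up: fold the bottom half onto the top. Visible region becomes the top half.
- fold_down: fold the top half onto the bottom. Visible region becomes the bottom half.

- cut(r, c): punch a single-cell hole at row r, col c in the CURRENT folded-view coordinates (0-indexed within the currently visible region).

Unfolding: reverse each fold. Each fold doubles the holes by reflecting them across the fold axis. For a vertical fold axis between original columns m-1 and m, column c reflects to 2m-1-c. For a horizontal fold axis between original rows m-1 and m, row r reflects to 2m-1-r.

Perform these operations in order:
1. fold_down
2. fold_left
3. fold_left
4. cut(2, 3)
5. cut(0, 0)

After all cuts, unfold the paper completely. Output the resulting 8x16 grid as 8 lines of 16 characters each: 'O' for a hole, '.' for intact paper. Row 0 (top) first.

Op 1 fold_down: fold axis h@4; visible region now rows[4,8) x cols[0,16) = 4x16
Op 2 fold_left: fold axis v@8; visible region now rows[4,8) x cols[0,8) = 4x8
Op 3 fold_left: fold axis v@4; visible region now rows[4,8) x cols[0,4) = 4x4
Op 4 cut(2, 3): punch at orig (6,3); cuts so far [(6, 3)]; region rows[4,8) x cols[0,4) = 4x4
Op 5 cut(0, 0): punch at orig (4,0); cuts so far [(4, 0), (6, 3)]; region rows[4,8) x cols[0,4) = 4x4
Unfold 1 (reflect across v@4): 4 holes -> [(4, 0), (4, 7), (6, 3), (6, 4)]
Unfold 2 (reflect across v@8): 8 holes -> [(4, 0), (4, 7), (4, 8), (4, 15), (6, 3), (6, 4), (6, 11), (6, 12)]
Unfold 3 (reflect across h@4): 16 holes -> [(1, 3), (1, 4), (1, 11), (1, 12), (3, 0), (3, 7), (3, 8), (3, 15), (4, 0), (4, 7), (4, 8), (4, 15), (6, 3), (6, 4), (6, 11), (6, 12)]

Answer: ................
...OO......OO...
................
O......OO......O
O......OO......O
................
...OO......OO...
................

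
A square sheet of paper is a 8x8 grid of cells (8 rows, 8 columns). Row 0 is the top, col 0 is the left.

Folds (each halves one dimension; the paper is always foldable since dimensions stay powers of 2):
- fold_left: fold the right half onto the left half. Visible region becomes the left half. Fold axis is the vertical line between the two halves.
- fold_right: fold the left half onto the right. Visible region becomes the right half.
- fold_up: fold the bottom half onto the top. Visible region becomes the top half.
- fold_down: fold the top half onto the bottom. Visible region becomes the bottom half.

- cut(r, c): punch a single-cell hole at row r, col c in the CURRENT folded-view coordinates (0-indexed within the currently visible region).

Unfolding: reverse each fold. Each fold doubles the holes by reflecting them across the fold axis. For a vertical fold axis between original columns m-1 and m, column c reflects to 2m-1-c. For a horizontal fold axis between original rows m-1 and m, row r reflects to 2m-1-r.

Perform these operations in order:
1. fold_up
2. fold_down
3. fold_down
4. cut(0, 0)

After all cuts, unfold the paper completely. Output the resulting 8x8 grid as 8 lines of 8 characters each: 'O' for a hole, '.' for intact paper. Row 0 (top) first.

Answer: O.......
O.......
O.......
O.......
O.......
O.......
O.......
O.......

Derivation:
Op 1 fold_up: fold axis h@4; visible region now rows[0,4) x cols[0,8) = 4x8
Op 2 fold_down: fold axis h@2; visible region now rows[2,4) x cols[0,8) = 2x8
Op 3 fold_down: fold axis h@3; visible region now rows[3,4) x cols[0,8) = 1x8
Op 4 cut(0, 0): punch at orig (3,0); cuts so far [(3, 0)]; region rows[3,4) x cols[0,8) = 1x8
Unfold 1 (reflect across h@3): 2 holes -> [(2, 0), (3, 0)]
Unfold 2 (reflect across h@2): 4 holes -> [(0, 0), (1, 0), (2, 0), (3, 0)]
Unfold 3 (reflect across h@4): 8 holes -> [(0, 0), (1, 0), (2, 0), (3, 0), (4, 0), (5, 0), (6, 0), (7, 0)]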